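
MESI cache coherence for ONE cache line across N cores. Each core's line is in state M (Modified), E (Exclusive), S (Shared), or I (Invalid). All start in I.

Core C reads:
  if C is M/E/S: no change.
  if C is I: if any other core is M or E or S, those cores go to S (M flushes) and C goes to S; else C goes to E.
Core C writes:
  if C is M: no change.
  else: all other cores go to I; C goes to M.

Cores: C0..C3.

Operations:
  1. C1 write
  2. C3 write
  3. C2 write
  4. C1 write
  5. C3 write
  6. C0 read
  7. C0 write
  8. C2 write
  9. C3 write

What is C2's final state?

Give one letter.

Op 1: C1 write [C1 write: invalidate none -> C1=M] -> [I,M,I,I]
Op 2: C3 write [C3 write: invalidate ['C1=M'] -> C3=M] -> [I,I,I,M]
Op 3: C2 write [C2 write: invalidate ['C3=M'] -> C2=M] -> [I,I,M,I]
Op 4: C1 write [C1 write: invalidate ['C2=M'] -> C1=M] -> [I,M,I,I]
Op 5: C3 write [C3 write: invalidate ['C1=M'] -> C3=M] -> [I,I,I,M]
Op 6: C0 read [C0 read from I: others=['C3=M'] -> C0=S, others downsized to S] -> [S,I,I,S]
Op 7: C0 write [C0 write: invalidate ['C3=S'] -> C0=M] -> [M,I,I,I]
Op 8: C2 write [C2 write: invalidate ['C0=M'] -> C2=M] -> [I,I,M,I]
Op 9: C3 write [C3 write: invalidate ['C2=M'] -> C3=M] -> [I,I,I,M]

Answer: I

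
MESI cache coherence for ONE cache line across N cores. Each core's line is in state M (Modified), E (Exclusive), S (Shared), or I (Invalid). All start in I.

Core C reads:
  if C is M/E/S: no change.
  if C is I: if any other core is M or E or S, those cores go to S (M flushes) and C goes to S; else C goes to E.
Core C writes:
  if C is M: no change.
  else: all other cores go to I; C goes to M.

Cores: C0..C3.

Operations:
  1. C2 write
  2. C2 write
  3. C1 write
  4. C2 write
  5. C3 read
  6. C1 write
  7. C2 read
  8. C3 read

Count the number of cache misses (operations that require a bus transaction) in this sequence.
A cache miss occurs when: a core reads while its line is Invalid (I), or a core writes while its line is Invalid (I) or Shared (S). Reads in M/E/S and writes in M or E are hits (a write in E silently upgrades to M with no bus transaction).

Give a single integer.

Answer: 7

Derivation:
Op 1: C2 write [C2 write: invalidate none -> C2=M] -> [I,I,M,I] [MISS #1: write from I]
Op 2: C2 write [C2 write: already M (modified), no change] -> [I,I,M,I] [hit: write from M]
Op 3: C1 write [C1 write: invalidate ['C2=M'] -> C1=M] -> [I,M,I,I] [MISS #2: write from I]
Op 4: C2 write [C2 write: invalidate ['C1=M'] -> C2=M] -> [I,I,M,I] [MISS #3: write from I]
Op 5: C3 read [C3 read from I: others=['C2=M'] -> C3=S, others downsized to S] -> [I,I,S,S] [MISS #4: read from I]
Op 6: C1 write [C1 write: invalidate ['C2=S', 'C3=S'] -> C1=M] -> [I,M,I,I] [MISS #5: write from I]
Op 7: C2 read [C2 read from I: others=['C1=M'] -> C2=S, others downsized to S] -> [I,S,S,I] [MISS #6: read from I]
Op 8: C3 read [C3 read from I: others=['C1=S', 'C2=S'] -> C3=S, others downsized to S] -> [I,S,S,S] [MISS #7: read from I]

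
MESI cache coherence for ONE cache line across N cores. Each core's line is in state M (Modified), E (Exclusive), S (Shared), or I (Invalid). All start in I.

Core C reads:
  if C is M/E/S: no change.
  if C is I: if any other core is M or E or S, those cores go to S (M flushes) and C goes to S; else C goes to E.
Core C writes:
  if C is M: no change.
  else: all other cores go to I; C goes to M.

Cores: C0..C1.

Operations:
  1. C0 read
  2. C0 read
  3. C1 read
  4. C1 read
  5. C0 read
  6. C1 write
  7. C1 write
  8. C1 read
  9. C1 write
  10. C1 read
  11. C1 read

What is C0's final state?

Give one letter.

Op 1: C0 read [C0 read from I: no other sharers -> C0=E (exclusive)] -> [E,I]
Op 2: C0 read [C0 read: already in E, no change] -> [E,I]
Op 3: C1 read [C1 read from I: others=['C0=E'] -> C1=S, others downsized to S] -> [S,S]
Op 4: C1 read [C1 read: already in S, no change] -> [S,S]
Op 5: C0 read [C0 read: already in S, no change] -> [S,S]
Op 6: C1 write [C1 write: invalidate ['C0=S'] -> C1=M] -> [I,M]
Op 7: C1 write [C1 write: already M (modified), no change] -> [I,M]
Op 8: C1 read [C1 read: already in M, no change] -> [I,M]
Op 9: C1 write [C1 write: already M (modified), no change] -> [I,M]
Op 10: C1 read [C1 read: already in M, no change] -> [I,M]
Op 11: C1 read [C1 read: already in M, no change] -> [I,M]

Answer: I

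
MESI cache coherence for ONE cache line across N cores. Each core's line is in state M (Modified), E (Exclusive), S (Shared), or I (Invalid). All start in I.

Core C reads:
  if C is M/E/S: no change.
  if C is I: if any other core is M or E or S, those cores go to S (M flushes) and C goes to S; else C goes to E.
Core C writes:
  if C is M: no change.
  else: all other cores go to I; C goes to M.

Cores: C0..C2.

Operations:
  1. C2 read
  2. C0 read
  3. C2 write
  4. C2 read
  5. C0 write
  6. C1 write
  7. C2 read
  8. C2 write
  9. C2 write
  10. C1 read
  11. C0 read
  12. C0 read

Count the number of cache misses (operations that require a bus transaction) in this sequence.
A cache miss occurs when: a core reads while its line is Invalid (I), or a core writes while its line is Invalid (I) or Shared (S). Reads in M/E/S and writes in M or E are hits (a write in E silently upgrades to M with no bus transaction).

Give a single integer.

Op 1: C2 read [C2 read from I: no other sharers -> C2=E (exclusive)] -> [I,I,E] [MISS #1: read from I]
Op 2: C0 read [C0 read from I: others=['C2=E'] -> C0=S, others downsized to S] -> [S,I,S] [MISS #2: read from I]
Op 3: C2 write [C2 write: invalidate ['C0=S'] -> C2=M] -> [I,I,M] [MISS #3: write from S]
Op 4: C2 read [C2 read: already in M, no change] -> [I,I,M] [hit: read from M]
Op 5: C0 write [C0 write: invalidate ['C2=M'] -> C0=M] -> [M,I,I] [MISS #4: write from I]
Op 6: C1 write [C1 write: invalidate ['C0=M'] -> C1=M] -> [I,M,I] [MISS #5: write from I]
Op 7: C2 read [C2 read from I: others=['C1=M'] -> C2=S, others downsized to S] -> [I,S,S] [MISS #6: read from I]
Op 8: C2 write [C2 write: invalidate ['C1=S'] -> C2=M] -> [I,I,M] [MISS #7: write from S]
Op 9: C2 write [C2 write: already M (modified), no change] -> [I,I,M] [hit: write from M]
Op 10: C1 read [C1 read from I: others=['C2=M'] -> C1=S, others downsized to S] -> [I,S,S] [MISS #8: read from I]
Op 11: C0 read [C0 read from I: others=['C1=S', 'C2=S'] -> C0=S, others downsized to S] -> [S,S,S] [MISS #9: read from I]
Op 12: C0 read [C0 read: already in S, no change] -> [S,S,S] [hit: read from S]

Answer: 9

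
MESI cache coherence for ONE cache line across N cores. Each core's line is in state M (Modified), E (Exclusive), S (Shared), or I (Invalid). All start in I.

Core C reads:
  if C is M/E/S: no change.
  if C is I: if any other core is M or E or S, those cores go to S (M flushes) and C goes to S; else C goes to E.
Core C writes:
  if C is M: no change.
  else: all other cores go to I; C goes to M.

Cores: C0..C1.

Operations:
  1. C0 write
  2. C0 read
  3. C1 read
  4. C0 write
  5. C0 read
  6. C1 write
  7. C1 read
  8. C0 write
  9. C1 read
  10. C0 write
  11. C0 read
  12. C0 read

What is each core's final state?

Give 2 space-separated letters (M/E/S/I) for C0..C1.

Op 1: C0 write [C0 write: invalidate none -> C0=M] -> [M,I]
Op 2: C0 read [C0 read: already in M, no change] -> [M,I]
Op 3: C1 read [C1 read from I: others=['C0=M'] -> C1=S, others downsized to S] -> [S,S]
Op 4: C0 write [C0 write: invalidate ['C1=S'] -> C0=M] -> [M,I]
Op 5: C0 read [C0 read: already in M, no change] -> [M,I]
Op 6: C1 write [C1 write: invalidate ['C0=M'] -> C1=M] -> [I,M]
Op 7: C1 read [C1 read: already in M, no change] -> [I,M]
Op 8: C0 write [C0 write: invalidate ['C1=M'] -> C0=M] -> [M,I]
Op 9: C1 read [C1 read from I: others=['C0=M'] -> C1=S, others downsized to S] -> [S,S]
Op 10: C0 write [C0 write: invalidate ['C1=S'] -> C0=M] -> [M,I]
Op 11: C0 read [C0 read: already in M, no change] -> [M,I]
Op 12: C0 read [C0 read: already in M, no change] -> [M,I]

Answer: M I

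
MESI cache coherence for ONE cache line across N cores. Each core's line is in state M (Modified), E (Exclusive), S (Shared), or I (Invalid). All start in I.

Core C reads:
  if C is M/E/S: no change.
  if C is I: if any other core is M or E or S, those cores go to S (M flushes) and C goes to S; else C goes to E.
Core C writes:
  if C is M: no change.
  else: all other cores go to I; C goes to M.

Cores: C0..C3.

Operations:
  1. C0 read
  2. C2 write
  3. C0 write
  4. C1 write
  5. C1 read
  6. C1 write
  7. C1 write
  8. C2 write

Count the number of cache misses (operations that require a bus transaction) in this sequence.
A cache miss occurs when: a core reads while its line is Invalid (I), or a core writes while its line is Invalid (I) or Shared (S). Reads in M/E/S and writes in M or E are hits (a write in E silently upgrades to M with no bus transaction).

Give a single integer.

Answer: 5

Derivation:
Op 1: C0 read [C0 read from I: no other sharers -> C0=E (exclusive)] -> [E,I,I,I] [MISS #1: read from I]
Op 2: C2 write [C2 write: invalidate ['C0=E'] -> C2=M] -> [I,I,M,I] [MISS #2: write from I]
Op 3: C0 write [C0 write: invalidate ['C2=M'] -> C0=M] -> [M,I,I,I] [MISS #3: write from I]
Op 4: C1 write [C1 write: invalidate ['C0=M'] -> C1=M] -> [I,M,I,I] [MISS #4: write from I]
Op 5: C1 read [C1 read: already in M, no change] -> [I,M,I,I] [hit: read from M]
Op 6: C1 write [C1 write: already M (modified), no change] -> [I,M,I,I] [hit: write from M]
Op 7: C1 write [C1 write: already M (modified), no change] -> [I,M,I,I] [hit: write from M]
Op 8: C2 write [C2 write: invalidate ['C1=M'] -> C2=M] -> [I,I,M,I] [MISS #5: write from I]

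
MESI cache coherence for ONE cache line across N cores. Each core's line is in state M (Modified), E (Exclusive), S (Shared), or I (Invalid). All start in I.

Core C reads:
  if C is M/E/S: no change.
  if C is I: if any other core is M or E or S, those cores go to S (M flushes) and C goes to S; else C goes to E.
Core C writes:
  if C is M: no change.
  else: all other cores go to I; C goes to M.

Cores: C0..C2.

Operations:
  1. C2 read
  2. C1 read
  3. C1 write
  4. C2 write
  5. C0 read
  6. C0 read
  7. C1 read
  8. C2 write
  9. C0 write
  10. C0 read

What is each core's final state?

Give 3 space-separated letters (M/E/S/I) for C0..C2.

Answer: M I I

Derivation:
Op 1: C2 read [C2 read from I: no other sharers -> C2=E (exclusive)] -> [I,I,E]
Op 2: C1 read [C1 read from I: others=['C2=E'] -> C1=S, others downsized to S] -> [I,S,S]
Op 3: C1 write [C1 write: invalidate ['C2=S'] -> C1=M] -> [I,M,I]
Op 4: C2 write [C2 write: invalidate ['C1=M'] -> C2=M] -> [I,I,M]
Op 5: C0 read [C0 read from I: others=['C2=M'] -> C0=S, others downsized to S] -> [S,I,S]
Op 6: C0 read [C0 read: already in S, no change] -> [S,I,S]
Op 7: C1 read [C1 read from I: others=['C0=S', 'C2=S'] -> C1=S, others downsized to S] -> [S,S,S]
Op 8: C2 write [C2 write: invalidate ['C0=S', 'C1=S'] -> C2=M] -> [I,I,M]
Op 9: C0 write [C0 write: invalidate ['C2=M'] -> C0=M] -> [M,I,I]
Op 10: C0 read [C0 read: already in M, no change] -> [M,I,I]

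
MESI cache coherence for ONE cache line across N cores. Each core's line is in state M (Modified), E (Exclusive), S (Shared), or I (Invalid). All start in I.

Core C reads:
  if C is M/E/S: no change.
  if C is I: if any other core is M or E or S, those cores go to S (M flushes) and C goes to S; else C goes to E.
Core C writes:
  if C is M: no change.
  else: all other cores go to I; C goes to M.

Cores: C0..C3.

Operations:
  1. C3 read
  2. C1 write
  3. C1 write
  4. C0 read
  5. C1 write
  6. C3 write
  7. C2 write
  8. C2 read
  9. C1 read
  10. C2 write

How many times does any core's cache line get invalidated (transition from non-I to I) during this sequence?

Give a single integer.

Answer: 5

Derivation:
Op 1: C3 read [C3 read from I: no other sharers -> C3=E (exclusive)] -> [I,I,I,E] (invalidations this op: 0; running total: 0)
Op 2: C1 write [C1 write: invalidate ['C3=E'] -> C1=M] -> [I,M,I,I] (invalidations this op: 1; running total: 1)
Op 3: C1 write [C1 write: already M (modified), no change] -> [I,M,I,I] (invalidations this op: 0; running total: 1)
Op 4: C0 read [C0 read from I: others=['C1=M'] -> C0=S, others downsized to S] -> [S,S,I,I] (invalidations this op: 0; running total: 1)
Op 5: C1 write [C1 write: invalidate ['C0=S'] -> C1=M] -> [I,M,I,I] (invalidations this op: 1; running total: 2)
Op 6: C3 write [C3 write: invalidate ['C1=M'] -> C3=M] -> [I,I,I,M] (invalidations this op: 1; running total: 3)
Op 7: C2 write [C2 write: invalidate ['C3=M'] -> C2=M] -> [I,I,M,I] (invalidations this op: 1; running total: 4)
Op 8: C2 read [C2 read: already in M, no change] -> [I,I,M,I] (invalidations this op: 0; running total: 4)
Op 9: C1 read [C1 read from I: others=['C2=M'] -> C1=S, others downsized to S] -> [I,S,S,I] (invalidations this op: 0; running total: 4)
Op 10: C2 write [C2 write: invalidate ['C1=S'] -> C2=M] -> [I,I,M,I] (invalidations this op: 1; running total: 5)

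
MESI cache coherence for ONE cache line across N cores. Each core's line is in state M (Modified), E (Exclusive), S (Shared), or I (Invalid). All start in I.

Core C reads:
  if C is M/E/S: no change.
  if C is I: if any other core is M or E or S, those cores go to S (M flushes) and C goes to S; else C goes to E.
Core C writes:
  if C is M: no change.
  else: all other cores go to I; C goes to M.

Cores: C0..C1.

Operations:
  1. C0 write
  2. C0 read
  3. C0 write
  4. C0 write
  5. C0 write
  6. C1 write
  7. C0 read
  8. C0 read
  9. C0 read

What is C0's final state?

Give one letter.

Op 1: C0 write [C0 write: invalidate none -> C0=M] -> [M,I]
Op 2: C0 read [C0 read: already in M, no change] -> [M,I]
Op 3: C0 write [C0 write: already M (modified), no change] -> [M,I]
Op 4: C0 write [C0 write: already M (modified), no change] -> [M,I]
Op 5: C0 write [C0 write: already M (modified), no change] -> [M,I]
Op 6: C1 write [C1 write: invalidate ['C0=M'] -> C1=M] -> [I,M]
Op 7: C0 read [C0 read from I: others=['C1=M'] -> C0=S, others downsized to S] -> [S,S]
Op 8: C0 read [C0 read: already in S, no change] -> [S,S]
Op 9: C0 read [C0 read: already in S, no change] -> [S,S]

Answer: S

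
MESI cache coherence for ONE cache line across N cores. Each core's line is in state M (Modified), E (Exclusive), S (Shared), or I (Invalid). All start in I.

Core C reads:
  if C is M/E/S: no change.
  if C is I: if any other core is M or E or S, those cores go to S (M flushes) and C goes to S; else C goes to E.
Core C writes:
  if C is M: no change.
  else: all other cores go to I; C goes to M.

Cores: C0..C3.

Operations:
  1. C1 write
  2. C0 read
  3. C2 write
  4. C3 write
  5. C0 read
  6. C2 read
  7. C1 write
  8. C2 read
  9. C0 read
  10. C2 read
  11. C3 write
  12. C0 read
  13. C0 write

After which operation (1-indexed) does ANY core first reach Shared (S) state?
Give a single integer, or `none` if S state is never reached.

Op 1: C1 write [C1 write: invalidate none -> C1=M] -> [I,M,I,I]
Op 2: C0 read [C0 read from I: others=['C1=M'] -> C0=S, others downsized to S] -> [S,S,I,I]
  -> First S state at op 2; remaining ops need not be traced.

Answer: 2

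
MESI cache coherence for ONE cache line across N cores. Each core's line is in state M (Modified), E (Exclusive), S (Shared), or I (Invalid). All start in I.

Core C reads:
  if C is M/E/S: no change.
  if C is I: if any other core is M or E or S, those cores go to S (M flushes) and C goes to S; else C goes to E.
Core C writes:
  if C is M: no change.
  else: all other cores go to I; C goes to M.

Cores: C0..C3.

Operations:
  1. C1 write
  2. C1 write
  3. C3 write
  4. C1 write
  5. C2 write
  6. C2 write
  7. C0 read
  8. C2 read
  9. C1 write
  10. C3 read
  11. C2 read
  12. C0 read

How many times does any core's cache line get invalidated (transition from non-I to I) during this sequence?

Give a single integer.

Op 1: C1 write [C1 write: invalidate none -> C1=M] -> [I,M,I,I] (invalidations this op: 0; running total: 0)
Op 2: C1 write [C1 write: already M (modified), no change] -> [I,M,I,I] (invalidations this op: 0; running total: 0)
Op 3: C3 write [C3 write: invalidate ['C1=M'] -> C3=M] -> [I,I,I,M] (invalidations this op: 1; running total: 1)
Op 4: C1 write [C1 write: invalidate ['C3=M'] -> C1=M] -> [I,M,I,I] (invalidations this op: 1; running total: 2)
Op 5: C2 write [C2 write: invalidate ['C1=M'] -> C2=M] -> [I,I,M,I] (invalidations this op: 1; running total: 3)
Op 6: C2 write [C2 write: already M (modified), no change] -> [I,I,M,I] (invalidations this op: 0; running total: 3)
Op 7: C0 read [C0 read from I: others=['C2=M'] -> C0=S, others downsized to S] -> [S,I,S,I] (invalidations this op: 0; running total: 3)
Op 8: C2 read [C2 read: already in S, no change] -> [S,I,S,I] (invalidations this op: 0; running total: 3)
Op 9: C1 write [C1 write: invalidate ['C0=S', 'C2=S'] -> C1=M] -> [I,M,I,I] (invalidations this op: 2; running total: 5)
Op 10: C3 read [C3 read from I: others=['C1=M'] -> C3=S, others downsized to S] -> [I,S,I,S] (invalidations this op: 0; running total: 5)
Op 11: C2 read [C2 read from I: others=['C1=S', 'C3=S'] -> C2=S, others downsized to S] -> [I,S,S,S] (invalidations this op: 0; running total: 5)
Op 12: C0 read [C0 read from I: others=['C1=S', 'C2=S', 'C3=S'] -> C0=S, others downsized to S] -> [S,S,S,S] (invalidations this op: 0; running total: 5)

Answer: 5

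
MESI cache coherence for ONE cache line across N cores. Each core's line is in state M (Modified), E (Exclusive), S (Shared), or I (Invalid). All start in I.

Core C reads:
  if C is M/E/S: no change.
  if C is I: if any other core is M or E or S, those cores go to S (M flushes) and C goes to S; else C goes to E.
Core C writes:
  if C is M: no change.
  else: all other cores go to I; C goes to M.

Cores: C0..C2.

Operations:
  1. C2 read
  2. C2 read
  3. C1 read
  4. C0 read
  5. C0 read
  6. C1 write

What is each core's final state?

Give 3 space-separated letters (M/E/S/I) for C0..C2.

Answer: I M I

Derivation:
Op 1: C2 read [C2 read from I: no other sharers -> C2=E (exclusive)] -> [I,I,E]
Op 2: C2 read [C2 read: already in E, no change] -> [I,I,E]
Op 3: C1 read [C1 read from I: others=['C2=E'] -> C1=S, others downsized to S] -> [I,S,S]
Op 4: C0 read [C0 read from I: others=['C1=S', 'C2=S'] -> C0=S, others downsized to S] -> [S,S,S]
Op 5: C0 read [C0 read: already in S, no change] -> [S,S,S]
Op 6: C1 write [C1 write: invalidate ['C0=S', 'C2=S'] -> C1=M] -> [I,M,I]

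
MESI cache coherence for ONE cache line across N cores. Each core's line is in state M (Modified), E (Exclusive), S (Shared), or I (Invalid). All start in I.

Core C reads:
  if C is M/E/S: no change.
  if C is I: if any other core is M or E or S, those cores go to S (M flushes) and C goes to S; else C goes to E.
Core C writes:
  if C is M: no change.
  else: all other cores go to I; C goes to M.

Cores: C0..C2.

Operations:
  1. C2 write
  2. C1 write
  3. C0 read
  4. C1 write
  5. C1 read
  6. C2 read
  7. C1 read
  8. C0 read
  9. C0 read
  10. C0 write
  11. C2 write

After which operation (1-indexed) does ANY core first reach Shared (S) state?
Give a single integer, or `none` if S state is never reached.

Op 1: C2 write [C2 write: invalidate none -> C2=M] -> [I,I,M]
Op 2: C1 write [C1 write: invalidate ['C2=M'] -> C1=M] -> [I,M,I]
Op 3: C0 read [C0 read from I: others=['C1=M'] -> C0=S, others downsized to S] -> [S,S,I]
  -> First S state at op 3; remaining ops need not be traced.

Answer: 3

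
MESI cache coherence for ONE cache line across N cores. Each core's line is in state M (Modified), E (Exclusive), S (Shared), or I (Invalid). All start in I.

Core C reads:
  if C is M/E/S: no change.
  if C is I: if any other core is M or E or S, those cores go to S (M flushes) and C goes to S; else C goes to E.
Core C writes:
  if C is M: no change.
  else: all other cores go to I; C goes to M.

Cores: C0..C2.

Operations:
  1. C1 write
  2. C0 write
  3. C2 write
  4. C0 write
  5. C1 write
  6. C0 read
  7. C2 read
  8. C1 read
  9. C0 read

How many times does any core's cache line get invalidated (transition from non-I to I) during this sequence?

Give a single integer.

Op 1: C1 write [C1 write: invalidate none -> C1=M] -> [I,M,I] (invalidations this op: 0; running total: 0)
Op 2: C0 write [C0 write: invalidate ['C1=M'] -> C0=M] -> [M,I,I] (invalidations this op: 1; running total: 1)
Op 3: C2 write [C2 write: invalidate ['C0=M'] -> C2=M] -> [I,I,M] (invalidations this op: 1; running total: 2)
Op 4: C0 write [C0 write: invalidate ['C2=M'] -> C0=M] -> [M,I,I] (invalidations this op: 1; running total: 3)
Op 5: C1 write [C1 write: invalidate ['C0=M'] -> C1=M] -> [I,M,I] (invalidations this op: 1; running total: 4)
Op 6: C0 read [C0 read from I: others=['C1=M'] -> C0=S, others downsized to S] -> [S,S,I] (invalidations this op: 0; running total: 4)
Op 7: C2 read [C2 read from I: others=['C0=S', 'C1=S'] -> C2=S, others downsized to S] -> [S,S,S] (invalidations this op: 0; running total: 4)
Op 8: C1 read [C1 read: already in S, no change] -> [S,S,S] (invalidations this op: 0; running total: 4)
Op 9: C0 read [C0 read: already in S, no change] -> [S,S,S] (invalidations this op: 0; running total: 4)

Answer: 4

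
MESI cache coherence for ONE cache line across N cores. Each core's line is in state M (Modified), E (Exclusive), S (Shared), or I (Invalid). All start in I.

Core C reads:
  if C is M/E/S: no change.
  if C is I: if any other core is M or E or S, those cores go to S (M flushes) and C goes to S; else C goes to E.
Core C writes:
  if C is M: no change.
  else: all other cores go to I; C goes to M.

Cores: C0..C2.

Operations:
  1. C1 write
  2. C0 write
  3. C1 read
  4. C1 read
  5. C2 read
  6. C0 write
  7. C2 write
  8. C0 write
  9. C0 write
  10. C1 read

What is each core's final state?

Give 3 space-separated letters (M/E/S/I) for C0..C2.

Answer: S S I

Derivation:
Op 1: C1 write [C1 write: invalidate none -> C1=M] -> [I,M,I]
Op 2: C0 write [C0 write: invalidate ['C1=M'] -> C0=M] -> [M,I,I]
Op 3: C1 read [C1 read from I: others=['C0=M'] -> C1=S, others downsized to S] -> [S,S,I]
Op 4: C1 read [C1 read: already in S, no change] -> [S,S,I]
Op 5: C2 read [C2 read from I: others=['C0=S', 'C1=S'] -> C2=S, others downsized to S] -> [S,S,S]
Op 6: C0 write [C0 write: invalidate ['C1=S', 'C2=S'] -> C0=M] -> [M,I,I]
Op 7: C2 write [C2 write: invalidate ['C0=M'] -> C2=M] -> [I,I,M]
Op 8: C0 write [C0 write: invalidate ['C2=M'] -> C0=M] -> [M,I,I]
Op 9: C0 write [C0 write: already M (modified), no change] -> [M,I,I]
Op 10: C1 read [C1 read from I: others=['C0=M'] -> C1=S, others downsized to S] -> [S,S,I]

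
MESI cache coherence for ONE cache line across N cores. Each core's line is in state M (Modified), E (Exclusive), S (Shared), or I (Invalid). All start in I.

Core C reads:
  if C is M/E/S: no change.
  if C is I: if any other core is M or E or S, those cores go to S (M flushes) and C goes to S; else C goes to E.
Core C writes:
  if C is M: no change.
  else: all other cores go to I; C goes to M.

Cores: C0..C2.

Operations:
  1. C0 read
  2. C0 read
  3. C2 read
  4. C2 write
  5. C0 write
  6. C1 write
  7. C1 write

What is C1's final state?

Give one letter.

Answer: M

Derivation:
Op 1: C0 read [C0 read from I: no other sharers -> C0=E (exclusive)] -> [E,I,I]
Op 2: C0 read [C0 read: already in E, no change] -> [E,I,I]
Op 3: C2 read [C2 read from I: others=['C0=E'] -> C2=S, others downsized to S] -> [S,I,S]
Op 4: C2 write [C2 write: invalidate ['C0=S'] -> C2=M] -> [I,I,M]
Op 5: C0 write [C0 write: invalidate ['C2=M'] -> C0=M] -> [M,I,I]
Op 6: C1 write [C1 write: invalidate ['C0=M'] -> C1=M] -> [I,M,I]
Op 7: C1 write [C1 write: already M (modified), no change] -> [I,M,I]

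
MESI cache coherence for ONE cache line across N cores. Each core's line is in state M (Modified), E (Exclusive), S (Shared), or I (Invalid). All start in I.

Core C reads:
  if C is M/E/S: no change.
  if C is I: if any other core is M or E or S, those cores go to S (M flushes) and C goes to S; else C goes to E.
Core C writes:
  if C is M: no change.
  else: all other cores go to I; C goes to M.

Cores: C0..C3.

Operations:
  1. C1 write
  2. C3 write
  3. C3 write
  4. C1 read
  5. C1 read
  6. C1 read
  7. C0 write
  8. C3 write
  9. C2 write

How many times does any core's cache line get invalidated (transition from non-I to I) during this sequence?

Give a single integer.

Answer: 5

Derivation:
Op 1: C1 write [C1 write: invalidate none -> C1=M] -> [I,M,I,I] (invalidations this op: 0; running total: 0)
Op 2: C3 write [C3 write: invalidate ['C1=M'] -> C3=M] -> [I,I,I,M] (invalidations this op: 1; running total: 1)
Op 3: C3 write [C3 write: already M (modified), no change] -> [I,I,I,M] (invalidations this op: 0; running total: 1)
Op 4: C1 read [C1 read from I: others=['C3=M'] -> C1=S, others downsized to S] -> [I,S,I,S] (invalidations this op: 0; running total: 1)
Op 5: C1 read [C1 read: already in S, no change] -> [I,S,I,S] (invalidations this op: 0; running total: 1)
Op 6: C1 read [C1 read: already in S, no change] -> [I,S,I,S] (invalidations this op: 0; running total: 1)
Op 7: C0 write [C0 write: invalidate ['C1=S', 'C3=S'] -> C0=M] -> [M,I,I,I] (invalidations this op: 2; running total: 3)
Op 8: C3 write [C3 write: invalidate ['C0=M'] -> C3=M] -> [I,I,I,M] (invalidations this op: 1; running total: 4)
Op 9: C2 write [C2 write: invalidate ['C3=M'] -> C2=M] -> [I,I,M,I] (invalidations this op: 1; running total: 5)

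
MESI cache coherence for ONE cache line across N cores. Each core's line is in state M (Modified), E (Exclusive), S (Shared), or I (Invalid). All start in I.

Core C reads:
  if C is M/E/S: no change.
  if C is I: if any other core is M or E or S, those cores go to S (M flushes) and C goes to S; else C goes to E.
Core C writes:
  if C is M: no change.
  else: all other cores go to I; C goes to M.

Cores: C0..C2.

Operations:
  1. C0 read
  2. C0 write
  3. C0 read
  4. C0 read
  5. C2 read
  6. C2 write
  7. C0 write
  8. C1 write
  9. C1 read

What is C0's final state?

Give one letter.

Answer: I

Derivation:
Op 1: C0 read [C0 read from I: no other sharers -> C0=E (exclusive)] -> [E,I,I]
Op 2: C0 write [C0 write: invalidate none -> C0=M] -> [M,I,I]
Op 3: C0 read [C0 read: already in M, no change] -> [M,I,I]
Op 4: C0 read [C0 read: already in M, no change] -> [M,I,I]
Op 5: C2 read [C2 read from I: others=['C0=M'] -> C2=S, others downsized to S] -> [S,I,S]
Op 6: C2 write [C2 write: invalidate ['C0=S'] -> C2=M] -> [I,I,M]
Op 7: C0 write [C0 write: invalidate ['C2=M'] -> C0=M] -> [M,I,I]
Op 8: C1 write [C1 write: invalidate ['C0=M'] -> C1=M] -> [I,M,I]
Op 9: C1 read [C1 read: already in M, no change] -> [I,M,I]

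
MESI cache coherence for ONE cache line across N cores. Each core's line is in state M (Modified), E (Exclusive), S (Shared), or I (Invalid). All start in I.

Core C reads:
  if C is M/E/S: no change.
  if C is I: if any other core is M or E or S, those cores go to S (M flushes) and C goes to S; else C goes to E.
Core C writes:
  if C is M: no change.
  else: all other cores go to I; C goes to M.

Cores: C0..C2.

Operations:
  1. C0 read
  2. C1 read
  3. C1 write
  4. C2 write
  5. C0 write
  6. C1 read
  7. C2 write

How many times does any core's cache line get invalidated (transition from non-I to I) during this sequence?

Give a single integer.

Answer: 5

Derivation:
Op 1: C0 read [C0 read from I: no other sharers -> C0=E (exclusive)] -> [E,I,I] (invalidations this op: 0; running total: 0)
Op 2: C1 read [C1 read from I: others=['C0=E'] -> C1=S, others downsized to S] -> [S,S,I] (invalidations this op: 0; running total: 0)
Op 3: C1 write [C1 write: invalidate ['C0=S'] -> C1=M] -> [I,M,I] (invalidations this op: 1; running total: 1)
Op 4: C2 write [C2 write: invalidate ['C1=M'] -> C2=M] -> [I,I,M] (invalidations this op: 1; running total: 2)
Op 5: C0 write [C0 write: invalidate ['C2=M'] -> C0=M] -> [M,I,I] (invalidations this op: 1; running total: 3)
Op 6: C1 read [C1 read from I: others=['C0=M'] -> C1=S, others downsized to S] -> [S,S,I] (invalidations this op: 0; running total: 3)
Op 7: C2 write [C2 write: invalidate ['C0=S', 'C1=S'] -> C2=M] -> [I,I,M] (invalidations this op: 2; running total: 5)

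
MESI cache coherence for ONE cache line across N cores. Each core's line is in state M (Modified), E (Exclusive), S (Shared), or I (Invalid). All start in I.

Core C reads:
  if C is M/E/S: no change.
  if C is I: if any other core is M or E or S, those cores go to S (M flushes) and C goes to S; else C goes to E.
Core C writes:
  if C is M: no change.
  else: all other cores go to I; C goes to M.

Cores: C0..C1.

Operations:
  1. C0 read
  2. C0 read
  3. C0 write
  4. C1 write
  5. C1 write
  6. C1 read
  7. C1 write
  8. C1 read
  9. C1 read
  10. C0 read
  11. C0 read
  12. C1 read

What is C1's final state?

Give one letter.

Answer: S

Derivation:
Op 1: C0 read [C0 read from I: no other sharers -> C0=E (exclusive)] -> [E,I]
Op 2: C0 read [C0 read: already in E, no change] -> [E,I]
Op 3: C0 write [C0 write: invalidate none -> C0=M] -> [M,I]
Op 4: C1 write [C1 write: invalidate ['C0=M'] -> C1=M] -> [I,M]
Op 5: C1 write [C1 write: already M (modified), no change] -> [I,M]
Op 6: C1 read [C1 read: already in M, no change] -> [I,M]
Op 7: C1 write [C1 write: already M (modified), no change] -> [I,M]
Op 8: C1 read [C1 read: already in M, no change] -> [I,M]
Op 9: C1 read [C1 read: already in M, no change] -> [I,M]
Op 10: C0 read [C0 read from I: others=['C1=M'] -> C0=S, others downsized to S] -> [S,S]
Op 11: C0 read [C0 read: already in S, no change] -> [S,S]
Op 12: C1 read [C1 read: already in S, no change] -> [S,S]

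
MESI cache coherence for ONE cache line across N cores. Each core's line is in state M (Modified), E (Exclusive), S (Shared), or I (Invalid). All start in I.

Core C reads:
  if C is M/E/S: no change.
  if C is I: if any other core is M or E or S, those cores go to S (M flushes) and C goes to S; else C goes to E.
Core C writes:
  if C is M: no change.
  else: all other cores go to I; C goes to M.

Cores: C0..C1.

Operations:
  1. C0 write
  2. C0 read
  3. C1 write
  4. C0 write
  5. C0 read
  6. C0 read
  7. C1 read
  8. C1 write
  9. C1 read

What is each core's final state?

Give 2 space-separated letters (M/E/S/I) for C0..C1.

Answer: I M

Derivation:
Op 1: C0 write [C0 write: invalidate none -> C0=M] -> [M,I]
Op 2: C0 read [C0 read: already in M, no change] -> [M,I]
Op 3: C1 write [C1 write: invalidate ['C0=M'] -> C1=M] -> [I,M]
Op 4: C0 write [C0 write: invalidate ['C1=M'] -> C0=M] -> [M,I]
Op 5: C0 read [C0 read: already in M, no change] -> [M,I]
Op 6: C0 read [C0 read: already in M, no change] -> [M,I]
Op 7: C1 read [C1 read from I: others=['C0=M'] -> C1=S, others downsized to S] -> [S,S]
Op 8: C1 write [C1 write: invalidate ['C0=S'] -> C1=M] -> [I,M]
Op 9: C1 read [C1 read: already in M, no change] -> [I,M]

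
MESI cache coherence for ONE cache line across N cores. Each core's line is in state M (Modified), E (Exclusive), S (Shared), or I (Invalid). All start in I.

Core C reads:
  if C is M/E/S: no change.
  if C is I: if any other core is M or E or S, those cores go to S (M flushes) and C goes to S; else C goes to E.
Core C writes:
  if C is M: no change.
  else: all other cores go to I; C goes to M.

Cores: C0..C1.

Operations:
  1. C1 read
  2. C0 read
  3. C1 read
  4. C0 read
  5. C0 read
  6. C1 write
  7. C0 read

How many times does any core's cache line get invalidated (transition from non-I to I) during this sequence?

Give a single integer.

Answer: 1

Derivation:
Op 1: C1 read [C1 read from I: no other sharers -> C1=E (exclusive)] -> [I,E] (invalidations this op: 0; running total: 0)
Op 2: C0 read [C0 read from I: others=['C1=E'] -> C0=S, others downsized to S] -> [S,S] (invalidations this op: 0; running total: 0)
Op 3: C1 read [C1 read: already in S, no change] -> [S,S] (invalidations this op: 0; running total: 0)
Op 4: C0 read [C0 read: already in S, no change] -> [S,S] (invalidations this op: 0; running total: 0)
Op 5: C0 read [C0 read: already in S, no change] -> [S,S] (invalidations this op: 0; running total: 0)
Op 6: C1 write [C1 write: invalidate ['C0=S'] -> C1=M] -> [I,M] (invalidations this op: 1; running total: 1)
Op 7: C0 read [C0 read from I: others=['C1=M'] -> C0=S, others downsized to S] -> [S,S] (invalidations this op: 0; running total: 1)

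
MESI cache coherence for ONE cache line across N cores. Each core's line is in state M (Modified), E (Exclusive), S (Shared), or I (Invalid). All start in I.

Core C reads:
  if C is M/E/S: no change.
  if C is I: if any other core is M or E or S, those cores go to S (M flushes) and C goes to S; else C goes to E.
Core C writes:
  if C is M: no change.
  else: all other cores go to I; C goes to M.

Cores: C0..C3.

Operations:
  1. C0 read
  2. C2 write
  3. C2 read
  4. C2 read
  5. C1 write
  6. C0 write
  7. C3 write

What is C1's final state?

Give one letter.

Op 1: C0 read [C0 read from I: no other sharers -> C0=E (exclusive)] -> [E,I,I,I]
Op 2: C2 write [C2 write: invalidate ['C0=E'] -> C2=M] -> [I,I,M,I]
Op 3: C2 read [C2 read: already in M, no change] -> [I,I,M,I]
Op 4: C2 read [C2 read: already in M, no change] -> [I,I,M,I]
Op 5: C1 write [C1 write: invalidate ['C2=M'] -> C1=M] -> [I,M,I,I]
Op 6: C0 write [C0 write: invalidate ['C1=M'] -> C0=M] -> [M,I,I,I]
Op 7: C3 write [C3 write: invalidate ['C0=M'] -> C3=M] -> [I,I,I,M]

Answer: I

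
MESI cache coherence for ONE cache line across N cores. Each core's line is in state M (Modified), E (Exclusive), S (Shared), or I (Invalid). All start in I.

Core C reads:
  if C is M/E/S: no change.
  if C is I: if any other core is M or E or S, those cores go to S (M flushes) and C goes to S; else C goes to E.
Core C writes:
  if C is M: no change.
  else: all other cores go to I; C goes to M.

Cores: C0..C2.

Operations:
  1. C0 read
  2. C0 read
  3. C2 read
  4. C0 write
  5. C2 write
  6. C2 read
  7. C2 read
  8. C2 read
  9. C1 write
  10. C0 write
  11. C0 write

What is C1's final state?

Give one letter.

Answer: I

Derivation:
Op 1: C0 read [C0 read from I: no other sharers -> C0=E (exclusive)] -> [E,I,I]
Op 2: C0 read [C0 read: already in E, no change] -> [E,I,I]
Op 3: C2 read [C2 read from I: others=['C0=E'] -> C2=S, others downsized to S] -> [S,I,S]
Op 4: C0 write [C0 write: invalidate ['C2=S'] -> C0=M] -> [M,I,I]
Op 5: C2 write [C2 write: invalidate ['C0=M'] -> C2=M] -> [I,I,M]
Op 6: C2 read [C2 read: already in M, no change] -> [I,I,M]
Op 7: C2 read [C2 read: already in M, no change] -> [I,I,M]
Op 8: C2 read [C2 read: already in M, no change] -> [I,I,M]
Op 9: C1 write [C1 write: invalidate ['C2=M'] -> C1=M] -> [I,M,I]
Op 10: C0 write [C0 write: invalidate ['C1=M'] -> C0=M] -> [M,I,I]
Op 11: C0 write [C0 write: already M (modified), no change] -> [M,I,I]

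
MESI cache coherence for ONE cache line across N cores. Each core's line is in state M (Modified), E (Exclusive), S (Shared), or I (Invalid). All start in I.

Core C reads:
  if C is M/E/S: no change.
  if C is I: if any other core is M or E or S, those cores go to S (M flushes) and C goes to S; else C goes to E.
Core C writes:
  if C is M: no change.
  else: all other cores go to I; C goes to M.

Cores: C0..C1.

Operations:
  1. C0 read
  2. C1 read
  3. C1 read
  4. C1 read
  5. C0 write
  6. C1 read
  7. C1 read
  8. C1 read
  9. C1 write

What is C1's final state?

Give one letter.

Op 1: C0 read [C0 read from I: no other sharers -> C0=E (exclusive)] -> [E,I]
Op 2: C1 read [C1 read from I: others=['C0=E'] -> C1=S, others downsized to S] -> [S,S]
Op 3: C1 read [C1 read: already in S, no change] -> [S,S]
Op 4: C1 read [C1 read: already in S, no change] -> [S,S]
Op 5: C0 write [C0 write: invalidate ['C1=S'] -> C0=M] -> [M,I]
Op 6: C1 read [C1 read from I: others=['C0=M'] -> C1=S, others downsized to S] -> [S,S]
Op 7: C1 read [C1 read: already in S, no change] -> [S,S]
Op 8: C1 read [C1 read: already in S, no change] -> [S,S]
Op 9: C1 write [C1 write: invalidate ['C0=S'] -> C1=M] -> [I,M]

Answer: M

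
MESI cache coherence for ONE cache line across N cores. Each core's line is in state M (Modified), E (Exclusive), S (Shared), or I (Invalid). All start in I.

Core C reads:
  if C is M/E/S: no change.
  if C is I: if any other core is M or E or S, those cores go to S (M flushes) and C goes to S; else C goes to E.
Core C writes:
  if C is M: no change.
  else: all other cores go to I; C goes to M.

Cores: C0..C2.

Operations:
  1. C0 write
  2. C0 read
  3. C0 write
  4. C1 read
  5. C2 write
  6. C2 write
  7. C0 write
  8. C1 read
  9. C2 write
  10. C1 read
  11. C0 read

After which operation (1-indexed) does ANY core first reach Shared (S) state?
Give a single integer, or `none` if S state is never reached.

Op 1: C0 write [C0 write: invalidate none -> C0=M] -> [M,I,I]
Op 2: C0 read [C0 read: already in M, no change] -> [M,I,I]
Op 3: C0 write [C0 write: already M (modified), no change] -> [M,I,I]
Op 4: C1 read [C1 read from I: others=['C0=M'] -> C1=S, others downsized to S] -> [S,S,I]
  -> First S state at op 4; remaining ops need not be traced.

Answer: 4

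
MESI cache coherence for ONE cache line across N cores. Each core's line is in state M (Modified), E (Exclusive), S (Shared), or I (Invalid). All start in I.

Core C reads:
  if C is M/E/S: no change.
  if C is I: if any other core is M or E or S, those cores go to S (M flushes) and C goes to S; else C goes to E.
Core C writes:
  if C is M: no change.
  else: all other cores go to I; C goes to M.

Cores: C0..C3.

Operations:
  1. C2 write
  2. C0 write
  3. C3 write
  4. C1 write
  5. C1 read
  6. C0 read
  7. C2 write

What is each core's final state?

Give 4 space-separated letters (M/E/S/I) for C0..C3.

Answer: I I M I

Derivation:
Op 1: C2 write [C2 write: invalidate none -> C2=M] -> [I,I,M,I]
Op 2: C0 write [C0 write: invalidate ['C2=M'] -> C0=M] -> [M,I,I,I]
Op 3: C3 write [C3 write: invalidate ['C0=M'] -> C3=M] -> [I,I,I,M]
Op 4: C1 write [C1 write: invalidate ['C3=M'] -> C1=M] -> [I,M,I,I]
Op 5: C1 read [C1 read: already in M, no change] -> [I,M,I,I]
Op 6: C0 read [C0 read from I: others=['C1=M'] -> C0=S, others downsized to S] -> [S,S,I,I]
Op 7: C2 write [C2 write: invalidate ['C0=S', 'C1=S'] -> C2=M] -> [I,I,M,I]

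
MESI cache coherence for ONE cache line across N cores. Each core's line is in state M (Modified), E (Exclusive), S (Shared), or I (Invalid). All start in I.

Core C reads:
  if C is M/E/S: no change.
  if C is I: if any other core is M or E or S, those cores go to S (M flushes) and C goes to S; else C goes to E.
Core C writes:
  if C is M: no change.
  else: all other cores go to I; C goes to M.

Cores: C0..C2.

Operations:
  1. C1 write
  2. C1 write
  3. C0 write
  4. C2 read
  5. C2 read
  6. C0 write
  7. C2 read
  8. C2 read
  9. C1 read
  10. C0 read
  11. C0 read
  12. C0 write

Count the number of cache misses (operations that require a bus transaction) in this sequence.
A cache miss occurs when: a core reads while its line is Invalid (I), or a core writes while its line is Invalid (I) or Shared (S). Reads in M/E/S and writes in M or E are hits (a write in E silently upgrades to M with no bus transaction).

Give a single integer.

Answer: 7

Derivation:
Op 1: C1 write [C1 write: invalidate none -> C1=M] -> [I,M,I] [MISS #1: write from I]
Op 2: C1 write [C1 write: already M (modified), no change] -> [I,M,I] [hit: write from M]
Op 3: C0 write [C0 write: invalidate ['C1=M'] -> C0=M] -> [M,I,I] [MISS #2: write from I]
Op 4: C2 read [C2 read from I: others=['C0=M'] -> C2=S, others downsized to S] -> [S,I,S] [MISS #3: read from I]
Op 5: C2 read [C2 read: already in S, no change] -> [S,I,S] [hit: read from S]
Op 6: C0 write [C0 write: invalidate ['C2=S'] -> C0=M] -> [M,I,I] [MISS #4: write from S]
Op 7: C2 read [C2 read from I: others=['C0=M'] -> C2=S, others downsized to S] -> [S,I,S] [MISS #5: read from I]
Op 8: C2 read [C2 read: already in S, no change] -> [S,I,S] [hit: read from S]
Op 9: C1 read [C1 read from I: others=['C0=S', 'C2=S'] -> C1=S, others downsized to S] -> [S,S,S] [MISS #6: read from I]
Op 10: C0 read [C0 read: already in S, no change] -> [S,S,S] [hit: read from S]
Op 11: C0 read [C0 read: already in S, no change] -> [S,S,S] [hit: read from S]
Op 12: C0 write [C0 write: invalidate ['C1=S', 'C2=S'] -> C0=M] -> [M,I,I] [MISS #7: write from S]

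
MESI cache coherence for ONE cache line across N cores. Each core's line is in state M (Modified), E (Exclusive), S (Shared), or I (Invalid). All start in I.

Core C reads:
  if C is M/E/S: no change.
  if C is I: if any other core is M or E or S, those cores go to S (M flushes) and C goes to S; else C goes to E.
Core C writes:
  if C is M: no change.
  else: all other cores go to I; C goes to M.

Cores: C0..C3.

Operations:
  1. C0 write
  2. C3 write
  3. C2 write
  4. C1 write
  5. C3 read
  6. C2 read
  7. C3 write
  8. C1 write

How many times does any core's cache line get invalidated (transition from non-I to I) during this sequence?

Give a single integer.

Answer: 6

Derivation:
Op 1: C0 write [C0 write: invalidate none -> C0=M] -> [M,I,I,I] (invalidations this op: 0; running total: 0)
Op 2: C3 write [C3 write: invalidate ['C0=M'] -> C3=M] -> [I,I,I,M] (invalidations this op: 1; running total: 1)
Op 3: C2 write [C2 write: invalidate ['C3=M'] -> C2=M] -> [I,I,M,I] (invalidations this op: 1; running total: 2)
Op 4: C1 write [C1 write: invalidate ['C2=M'] -> C1=M] -> [I,M,I,I] (invalidations this op: 1; running total: 3)
Op 5: C3 read [C3 read from I: others=['C1=M'] -> C3=S, others downsized to S] -> [I,S,I,S] (invalidations this op: 0; running total: 3)
Op 6: C2 read [C2 read from I: others=['C1=S', 'C3=S'] -> C2=S, others downsized to S] -> [I,S,S,S] (invalidations this op: 0; running total: 3)
Op 7: C3 write [C3 write: invalidate ['C1=S', 'C2=S'] -> C3=M] -> [I,I,I,M] (invalidations this op: 2; running total: 5)
Op 8: C1 write [C1 write: invalidate ['C3=M'] -> C1=M] -> [I,M,I,I] (invalidations this op: 1; running total: 6)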